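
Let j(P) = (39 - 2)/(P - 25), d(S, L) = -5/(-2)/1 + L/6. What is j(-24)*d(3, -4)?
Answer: -407/294 ≈ -1.3844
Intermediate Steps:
d(S, L) = 5/2 + L/6 (d(S, L) = -5*(-1/2)*1 + L*(1/6) = (5/2)*1 + L/6 = 5/2 + L/6)
j(P) = 37/(-25 + P)
j(-24)*d(3, -4) = (37/(-25 - 24))*(5/2 + (1/6)*(-4)) = (37/(-49))*(5/2 - 2/3) = (37*(-1/49))*(11/6) = -37/49*11/6 = -407/294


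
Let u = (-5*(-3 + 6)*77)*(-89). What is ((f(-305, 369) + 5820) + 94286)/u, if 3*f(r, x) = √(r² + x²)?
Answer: 100106/102795 + √229186/308385 ≈ 0.97539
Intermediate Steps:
f(r, x) = √(r² + x²)/3
u = 102795 (u = (-5*3*77)*(-89) = -15*77*(-89) = -1155*(-89) = 102795)
((f(-305, 369) + 5820) + 94286)/u = ((√((-305)² + 369²)/3 + 5820) + 94286)/102795 = ((√(93025 + 136161)/3 + 5820) + 94286)*(1/102795) = ((√229186/3 + 5820) + 94286)*(1/102795) = ((5820 + √229186/3) + 94286)*(1/102795) = (100106 + √229186/3)*(1/102795) = 100106/102795 + √229186/308385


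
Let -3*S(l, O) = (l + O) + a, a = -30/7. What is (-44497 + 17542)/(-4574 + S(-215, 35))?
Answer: 188685/31588 ≈ 5.9733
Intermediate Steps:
a = -30/7 (a = -30*⅐ = -30/7 ≈ -4.2857)
S(l, O) = 10/7 - O/3 - l/3 (S(l, O) = -((l + O) - 30/7)/3 = -((O + l) - 30/7)/3 = -(-30/7 + O + l)/3 = 10/7 - O/3 - l/3)
(-44497 + 17542)/(-4574 + S(-215, 35)) = (-44497 + 17542)/(-4574 + (10/7 - ⅓*35 - ⅓*(-215))) = -26955/(-4574 + (10/7 - 35/3 + 215/3)) = -26955/(-4574 + 430/7) = -26955/(-31588/7) = -26955*(-7/31588) = 188685/31588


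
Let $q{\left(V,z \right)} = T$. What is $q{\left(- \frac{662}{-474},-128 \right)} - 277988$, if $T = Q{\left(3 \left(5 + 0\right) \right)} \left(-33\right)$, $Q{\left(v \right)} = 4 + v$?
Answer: $-278615$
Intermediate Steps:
$T = -627$ ($T = \left(4 + 3 \left(5 + 0\right)\right) \left(-33\right) = \left(4 + 3 \cdot 5\right) \left(-33\right) = \left(4 + 15\right) \left(-33\right) = 19 \left(-33\right) = -627$)
$q{\left(V,z \right)} = -627$
$q{\left(- \frac{662}{-474},-128 \right)} - 277988 = -627 - 277988 = -278615$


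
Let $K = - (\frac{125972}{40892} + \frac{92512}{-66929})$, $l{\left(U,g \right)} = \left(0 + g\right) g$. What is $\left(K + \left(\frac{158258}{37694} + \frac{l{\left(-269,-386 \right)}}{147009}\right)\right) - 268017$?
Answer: $- \frac{508083976868313848967089}{1895740336739275041} \approx -2.6801 \cdot 10^{5}$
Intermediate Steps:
$l{\left(U,g \right)} = g^{2}$ ($l{\left(U,g \right)} = g g = g^{2}$)
$K = - \frac{1162044821}{684215167}$ ($K = - (125972 \cdot \frac{1}{40892} + 92512 \left(- \frac{1}{66929}\right)) = - (\frac{31493}{10223} - \frac{92512}{66929}) = \left(-1\right) \frac{1162044821}{684215167} = - \frac{1162044821}{684215167} \approx -1.6984$)
$\left(K + \left(\frac{158258}{37694} + \frac{l{\left(-269,-386 \right)}}{147009}\right)\right) - 268017 = \left(- \frac{1162044821}{684215167} + \left(\frac{158258}{37694} + \frac{\left(-386\right)^{2}}{147009}\right)\right) - 268017 = \left(- \frac{1162044821}{684215167} + \left(158258 \cdot \frac{1}{37694} + 148996 \cdot \frac{1}{147009}\right)\right) - 268017 = \left(- \frac{1162044821}{684215167} + \left(\frac{79129}{18847} + \frac{148996}{147009}\right)\right) - 268017 = \left(- \frac{1162044821}{684215167} + \frac{14440802773}{2770678623}\right) - 268017 = \frac{6660963536429696608}{1895740336739275041} - 268017 = - \frac{508083976868313848967089}{1895740336739275041}$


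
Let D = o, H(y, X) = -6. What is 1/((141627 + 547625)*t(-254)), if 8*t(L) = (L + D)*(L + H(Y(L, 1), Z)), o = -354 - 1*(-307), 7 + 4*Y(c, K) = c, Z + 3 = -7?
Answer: 1/6742607690 ≈ 1.4831e-10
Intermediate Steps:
Z = -10 (Z = -3 - 7 = -10)
Y(c, K) = -7/4 + c/4
o = -47 (o = -354 + 307 = -47)
D = -47
t(L) = (-47 + L)*(-6 + L)/8 (t(L) = ((L - 47)*(L - 6))/8 = ((-47 + L)*(-6 + L))/8 = (-47 + L)*(-6 + L)/8)
1/((141627 + 547625)*t(-254)) = 1/((141627 + 547625)*(141/4 - 53/8*(-254) + (⅛)*(-254)²)) = 1/(689252*(141/4 + 6731/4 + (⅛)*64516)) = 1/(689252*(141/4 + 6731/4 + 16129/2)) = 1/(689252*(19565/2)) = (1/689252)*(2/19565) = 1/6742607690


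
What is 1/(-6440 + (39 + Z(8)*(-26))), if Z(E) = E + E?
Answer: -1/6817 ≈ -0.00014669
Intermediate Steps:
Z(E) = 2*E
1/(-6440 + (39 + Z(8)*(-26))) = 1/(-6440 + (39 + (2*8)*(-26))) = 1/(-6440 + (39 + 16*(-26))) = 1/(-6440 + (39 - 416)) = 1/(-6440 - 377) = 1/(-6817) = -1/6817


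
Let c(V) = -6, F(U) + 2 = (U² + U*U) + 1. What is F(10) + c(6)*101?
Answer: -407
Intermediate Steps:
F(U) = -1 + 2*U² (F(U) = -2 + ((U² + U*U) + 1) = -2 + ((U² + U²) + 1) = -2 + (2*U² + 1) = -2 + (1 + 2*U²) = -1 + 2*U²)
F(10) + c(6)*101 = (-1 + 2*10²) - 6*101 = (-1 + 2*100) - 606 = (-1 + 200) - 606 = 199 - 606 = -407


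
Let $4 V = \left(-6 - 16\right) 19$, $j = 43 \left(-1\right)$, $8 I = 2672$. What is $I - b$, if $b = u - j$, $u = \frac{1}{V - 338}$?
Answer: $\frac{257537}{885} \approx 291.0$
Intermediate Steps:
$I = 334$ ($I = \frac{1}{8} \cdot 2672 = 334$)
$j = -43$
$V = - \frac{209}{2}$ ($V = \frac{\left(-6 - 16\right) 19}{4} = \frac{\left(-22\right) 19}{4} = \frac{1}{4} \left(-418\right) = - \frac{209}{2} \approx -104.5$)
$u = - \frac{2}{885}$ ($u = \frac{1}{- \frac{209}{2} - 338} = \frac{1}{- \frac{885}{2}} = - \frac{2}{885} \approx -0.0022599$)
$b = \frac{38053}{885}$ ($b = - \frac{2}{885} - -43 = - \frac{2}{885} + 43 = \frac{38053}{885} \approx 42.998$)
$I - b = 334 - \frac{38053}{885} = \frac{257537}{885}$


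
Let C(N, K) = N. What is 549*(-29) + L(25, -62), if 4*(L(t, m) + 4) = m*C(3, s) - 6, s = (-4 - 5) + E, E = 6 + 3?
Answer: -15973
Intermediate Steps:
E = 9
s = 0 (s = (-4 - 5) + 9 = -9 + 9 = 0)
L(t, m) = -11/2 + 3*m/4 (L(t, m) = -4 + (m*3 - 6)/4 = -4 + (3*m - 6)/4 = -4 + (-6 + 3*m)/4 = -4 + (-3/2 + 3*m/4) = -11/2 + 3*m/4)
549*(-29) + L(25, -62) = 549*(-29) + (-11/2 + (3/4)*(-62)) = -15921 + (-11/2 - 93/2) = -15921 - 52 = -15973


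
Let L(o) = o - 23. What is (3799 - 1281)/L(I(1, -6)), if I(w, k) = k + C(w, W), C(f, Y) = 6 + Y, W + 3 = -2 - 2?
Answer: -1259/15 ≈ -83.933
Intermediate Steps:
W = -7 (W = -3 + (-2 - 2) = -3 - 4 = -7)
I(w, k) = -1 + k (I(w, k) = k + (6 - 7) = k - 1 = -1 + k)
L(o) = -23 + o
(3799 - 1281)/L(I(1, -6)) = (3799 - 1281)/(-23 + (-1 - 6)) = 2518/(-23 - 7) = 2518/(-30) = 2518*(-1/30) = -1259/15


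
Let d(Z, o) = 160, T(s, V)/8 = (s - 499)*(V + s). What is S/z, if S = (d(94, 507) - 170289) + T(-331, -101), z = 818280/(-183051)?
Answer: -54881760989/90920 ≈ -6.0363e+5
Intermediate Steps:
T(s, V) = 8*(-499 + s)*(V + s) (T(s, V) = 8*((s - 499)*(V + s)) = 8*((-499 + s)*(V + s)) = 8*(-499 + s)*(V + s))
z = -90920/20339 (z = 818280*(-1/183051) = -90920/20339 ≈ -4.4702)
S = 2698351 (S = (160 - 170289) + (-3992*(-101) - 3992*(-331) + 8*(-331)² + 8*(-101)*(-331)) = -170129 + (403192 + 1321352 + 8*109561 + 267448) = -170129 + (403192 + 1321352 + 876488 + 267448) = -170129 + 2868480 = 2698351)
S/z = 2698351/(-90920/20339) = 2698351*(-20339/90920) = -54881760989/90920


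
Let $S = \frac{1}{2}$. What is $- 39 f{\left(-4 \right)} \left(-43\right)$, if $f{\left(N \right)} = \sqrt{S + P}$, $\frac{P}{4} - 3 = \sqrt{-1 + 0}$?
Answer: $\frac{1677 \sqrt{50 + 16 i}}{2} \approx 6002.7 + 937.03 i$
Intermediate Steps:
$P = 12 + 4 i$ ($P = 12 + 4 \sqrt{-1 + 0} = 12 + 4 \sqrt{-1} = 12 + 4 i \approx 12.0 + 4.0 i$)
$S = \frac{1}{2} \approx 0.5$
$f{\left(N \right)} = \sqrt{\frac{25}{2} + 4 i}$ ($f{\left(N \right)} = \sqrt{\frac{1}{2} + \left(12 + 4 i\right)} = \sqrt{\frac{25}{2} + 4 i}$)
$- 39 f{\left(-4 \right)} \left(-43\right) = - 39 \frac{\sqrt{50 + 16 i}}{2} \left(-43\right) = - \frac{39 \sqrt{50 + 16 i}}{2} \left(-43\right) = \frac{1677 \sqrt{50 + 16 i}}{2}$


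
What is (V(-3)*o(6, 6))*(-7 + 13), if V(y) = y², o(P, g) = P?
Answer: 324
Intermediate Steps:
(V(-3)*o(6, 6))*(-7 + 13) = ((-3)²*6)*(-7 + 13) = (9*6)*6 = 54*6 = 324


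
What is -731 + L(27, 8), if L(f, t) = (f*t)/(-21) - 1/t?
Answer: -41519/56 ≈ -741.41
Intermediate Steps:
L(f, t) = -1/t - f*t/21 (L(f, t) = (f*t)*(-1/21) - 1/t = -f*t/21 - 1/t = -1/t - f*t/21)
-731 + L(27, 8) = -731 + (-1/8 - 1/21*27*8) = -731 + (-1*⅛ - 72/7) = -731 + (-⅛ - 72/7) = -731 - 583/56 = -41519/56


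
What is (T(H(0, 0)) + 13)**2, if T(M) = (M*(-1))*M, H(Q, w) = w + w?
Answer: 169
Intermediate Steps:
H(Q, w) = 2*w
T(M) = -M**2 (T(M) = (-M)*M = -M**2)
(T(H(0, 0)) + 13)**2 = (-(2*0)**2 + 13)**2 = (-1*0**2 + 13)**2 = (-1*0 + 13)**2 = (0 + 13)**2 = 13**2 = 169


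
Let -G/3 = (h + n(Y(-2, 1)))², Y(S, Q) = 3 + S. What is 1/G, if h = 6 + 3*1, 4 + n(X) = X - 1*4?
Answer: -1/12 ≈ -0.083333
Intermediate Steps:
n(X) = -8 + X (n(X) = -4 + (X - 1*4) = -4 + (X - 4) = -4 + (-4 + X) = -8 + X)
h = 9 (h = 6 + 3 = 9)
G = -12 (G = -3*(9 + (-8 + (3 - 2)))² = -3*(9 + (-8 + 1))² = -3*(9 - 7)² = -3*2² = -3*4 = -12)
1/G = 1/(-12) = -1/12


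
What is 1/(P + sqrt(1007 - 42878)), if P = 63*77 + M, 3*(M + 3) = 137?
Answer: 44043/215908600 - 9*I*sqrt(41871)/215908600 ≈ 0.00020399 - 8.5296e-6*I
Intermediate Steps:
M = 128/3 (M = -3 + (1/3)*137 = -3 + 137/3 = 128/3 ≈ 42.667)
P = 14681/3 (P = 63*77 + 128/3 = 4851 + 128/3 = 14681/3 ≈ 4893.7)
1/(P + sqrt(1007 - 42878)) = 1/(14681/3 + sqrt(1007 - 42878)) = 1/(14681/3 + sqrt(-41871)) = 1/(14681/3 + I*sqrt(41871))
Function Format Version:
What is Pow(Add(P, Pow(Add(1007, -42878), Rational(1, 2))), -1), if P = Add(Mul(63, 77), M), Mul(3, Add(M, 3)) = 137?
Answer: Add(Rational(44043, 215908600), Mul(Rational(-9, 215908600), I, Pow(41871, Rational(1, 2)))) ≈ Add(0.00020399, Mul(-8.5296e-6, I))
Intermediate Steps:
M = Rational(128, 3) (M = Add(-3, Mul(Rational(1, 3), 137)) = Add(-3, Rational(137, 3)) = Rational(128, 3) ≈ 42.667)
P = Rational(14681, 3) (P = Add(Mul(63, 77), Rational(128, 3)) = Add(4851, Rational(128, 3)) = Rational(14681, 3) ≈ 4893.7)
Pow(Add(P, Pow(Add(1007, -42878), Rational(1, 2))), -1) = Pow(Add(Rational(14681, 3), Pow(Add(1007, -42878), Rational(1, 2))), -1) = Pow(Add(Rational(14681, 3), Pow(-41871, Rational(1, 2))), -1) = Pow(Add(Rational(14681, 3), Mul(I, Pow(41871, Rational(1, 2)))), -1)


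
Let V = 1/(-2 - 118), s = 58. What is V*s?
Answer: -29/60 ≈ -0.48333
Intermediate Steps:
V = -1/120 (V = 1/(-120) = -1/120 ≈ -0.0083333)
V*s = -1/120*58 = -29/60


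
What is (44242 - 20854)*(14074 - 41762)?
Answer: -647566944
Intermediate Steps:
(44242 - 20854)*(14074 - 41762) = 23388*(-27688) = -647566944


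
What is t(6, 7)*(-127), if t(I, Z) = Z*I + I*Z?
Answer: -10668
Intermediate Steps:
t(I, Z) = 2*I*Z (t(I, Z) = I*Z + I*Z = 2*I*Z)
t(6, 7)*(-127) = (2*6*7)*(-127) = 84*(-127) = -10668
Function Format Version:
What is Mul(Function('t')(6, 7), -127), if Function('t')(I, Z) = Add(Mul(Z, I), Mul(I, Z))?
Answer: -10668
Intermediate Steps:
Function('t')(I, Z) = Mul(2, I, Z) (Function('t')(I, Z) = Add(Mul(I, Z), Mul(I, Z)) = Mul(2, I, Z))
Mul(Function('t')(6, 7), -127) = Mul(Mul(2, 6, 7), -127) = Mul(84, -127) = -10668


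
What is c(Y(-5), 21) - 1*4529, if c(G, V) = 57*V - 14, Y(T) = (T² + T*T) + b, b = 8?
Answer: -3346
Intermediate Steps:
Y(T) = 8 + 2*T² (Y(T) = (T² + T*T) + 8 = (T² + T²) + 8 = 2*T² + 8 = 8 + 2*T²)
c(G, V) = -14 + 57*V
c(Y(-5), 21) - 1*4529 = (-14 + 57*21) - 1*4529 = (-14 + 1197) - 4529 = 1183 - 4529 = -3346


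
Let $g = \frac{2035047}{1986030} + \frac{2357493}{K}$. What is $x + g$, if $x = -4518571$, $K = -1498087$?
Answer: $- \frac{4481286894157033337}{991748574870} \approx -4.5186 \cdot 10^{6}$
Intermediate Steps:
$g = - \frac{544458122567}{991748574870}$ ($g = \frac{2035047}{1986030} + \frac{2357493}{-1498087} = 2035047 \cdot \frac{1}{1986030} + 2357493 \left(- \frac{1}{1498087}\right) = \frac{678349}{662010} - \frac{2357493}{1498087} = - \frac{544458122567}{991748574870} \approx -0.54899$)
$x + g = -4518571 - \frac{544458122567}{991748574870} = - \frac{4481286894157033337}{991748574870}$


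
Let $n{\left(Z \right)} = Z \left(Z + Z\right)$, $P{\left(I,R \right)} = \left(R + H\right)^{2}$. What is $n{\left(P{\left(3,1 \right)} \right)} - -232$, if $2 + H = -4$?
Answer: $1482$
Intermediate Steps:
$H = -6$ ($H = -2 - 4 = -6$)
$P{\left(I,R \right)} = \left(-6 + R\right)^{2}$ ($P{\left(I,R \right)} = \left(R - 6\right)^{2} = \left(-6 + R\right)^{2}$)
$n{\left(Z \right)} = 2 Z^{2}$ ($n{\left(Z \right)} = Z 2 Z = 2 Z^{2}$)
$n{\left(P{\left(3,1 \right)} \right)} - -232 = 2 \left(\left(-6 + 1\right)^{2}\right)^{2} - -232 = 2 \left(\left(-5\right)^{2}\right)^{2} + 232 = 2 \cdot 25^{2} + 232 = 2 \cdot 625 + 232 = 1250 + 232 = 1482$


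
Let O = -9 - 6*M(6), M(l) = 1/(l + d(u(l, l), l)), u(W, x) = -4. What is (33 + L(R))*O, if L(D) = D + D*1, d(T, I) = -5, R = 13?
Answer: -885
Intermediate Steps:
M(l) = 1/(-5 + l) (M(l) = 1/(l - 5) = 1/(-5 + l))
L(D) = 2*D (L(D) = D + D = 2*D)
O = -15 (O = -9 - 6/(-5 + 6) = -9 - 6/1 = -9 - 6*1 = -9 - 6 = -15)
(33 + L(R))*O = (33 + 2*13)*(-15) = (33 + 26)*(-15) = 59*(-15) = -885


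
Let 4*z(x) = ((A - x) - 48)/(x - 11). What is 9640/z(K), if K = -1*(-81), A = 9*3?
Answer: -1349600/51 ≈ -26463.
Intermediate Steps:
A = 27
K = 81
z(x) = (-21 - x)/(4*(-11 + x)) (z(x) = (((27 - x) - 48)/(x - 11))/4 = ((-21 - x)/(-11 + x))/4 = (-21 - x)/(4*(-11 + x)))
9640/z(K) = 9640/(((-21 - 1*81)/(4*(-11 + 81)))) = 9640/(((¼)*(-21 - 81)/70)) = 9640/(((¼)*(1/70)*(-102))) = 9640/(-51/140) = 9640*(-140/51) = -1349600/51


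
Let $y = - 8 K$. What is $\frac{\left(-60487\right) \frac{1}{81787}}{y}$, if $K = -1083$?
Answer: $- \frac{60487}{708602568} \approx -8.5361 \cdot 10^{-5}$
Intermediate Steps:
$y = 8664$ ($y = \left(-8\right) \left(-1083\right) = 8664$)
$\frac{\left(-60487\right) \frac{1}{81787}}{y} = \frac{\left(-60487\right) \frac{1}{81787}}{8664} = \left(-60487\right) \frac{1}{81787} \cdot \frac{1}{8664} = \left(- \frac{60487}{81787}\right) \frac{1}{8664} = - \frac{60487}{708602568}$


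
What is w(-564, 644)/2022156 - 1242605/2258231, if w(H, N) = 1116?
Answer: -69728360294/126847093501 ≈ -0.54970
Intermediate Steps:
w(-564, 644)/2022156 - 1242605/2258231 = 1116/2022156 - 1242605/2258231 = 1116*(1/2022156) - 1242605*1/2258231 = 31/56171 - 1242605/2258231 = -69728360294/126847093501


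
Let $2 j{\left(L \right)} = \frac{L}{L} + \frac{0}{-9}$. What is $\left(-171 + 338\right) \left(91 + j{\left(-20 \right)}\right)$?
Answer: $\frac{30561}{2} \approx 15281.0$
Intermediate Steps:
$j{\left(L \right)} = \frac{1}{2}$ ($j{\left(L \right)} = \frac{\frac{L}{L} + \frac{0}{-9}}{2} = \frac{1 + 0 \left(- \frac{1}{9}\right)}{2} = \frac{1 + 0}{2} = \frac{1}{2} \cdot 1 = \frac{1}{2}$)
$\left(-171 + 338\right) \left(91 + j{\left(-20 \right)}\right) = \left(-171 + 338\right) \left(91 + \frac{1}{2}\right) = 167 \cdot \frac{183}{2} = \frac{30561}{2}$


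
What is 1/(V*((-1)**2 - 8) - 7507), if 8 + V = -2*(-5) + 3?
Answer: -1/7542 ≈ -0.00013259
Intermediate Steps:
V = 5 (V = -8 + (-2*(-5) + 3) = -8 + (10 + 3) = -8 + 13 = 5)
1/(V*((-1)**2 - 8) - 7507) = 1/(5*((-1)**2 - 8) - 7507) = 1/(5*(1 - 8) - 7507) = 1/(5*(-7) - 7507) = 1/(-35 - 7507) = 1/(-7542) = -1/7542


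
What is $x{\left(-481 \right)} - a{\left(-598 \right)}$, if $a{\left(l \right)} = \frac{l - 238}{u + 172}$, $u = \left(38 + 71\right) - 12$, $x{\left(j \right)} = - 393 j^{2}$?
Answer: $- \frac{24458790001}{269} \approx -9.0925 \cdot 10^{7}$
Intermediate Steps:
$u = 97$ ($u = 109 - 12 = 97$)
$a{\left(l \right)} = - \frac{238}{269} + \frac{l}{269}$ ($a{\left(l \right)} = \frac{l - 238}{97 + 172} = \frac{-238 + l}{269} = \left(-238 + l\right) \frac{1}{269} = - \frac{238}{269} + \frac{l}{269}$)
$x{\left(-481 \right)} - a{\left(-598 \right)} = - 393 \left(-481\right)^{2} - \left(- \frac{238}{269} + \frac{1}{269} \left(-598\right)\right) = \left(-393\right) 231361 - \left(- \frac{238}{269} - \frac{598}{269}\right) = -90924873 - - \frac{836}{269} = -90924873 + \frac{836}{269} = - \frac{24458790001}{269}$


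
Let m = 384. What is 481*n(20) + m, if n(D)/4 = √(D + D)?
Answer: 384 + 3848*√10 ≈ 12552.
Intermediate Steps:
n(D) = 4*√2*√D (n(D) = 4*√(D + D) = 4*√(2*D) = 4*(√2*√D) = 4*√2*√D)
481*n(20) + m = 481*(4*√2*√20) + 384 = 481*(4*√2*(2*√5)) + 384 = 481*(8*√10) + 384 = 3848*√10 + 384 = 384 + 3848*√10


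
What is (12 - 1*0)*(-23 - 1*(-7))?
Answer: -192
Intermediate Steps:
(12 - 1*0)*(-23 - 1*(-7)) = (12 + 0)*(-23 + 7) = 12*(-16) = -192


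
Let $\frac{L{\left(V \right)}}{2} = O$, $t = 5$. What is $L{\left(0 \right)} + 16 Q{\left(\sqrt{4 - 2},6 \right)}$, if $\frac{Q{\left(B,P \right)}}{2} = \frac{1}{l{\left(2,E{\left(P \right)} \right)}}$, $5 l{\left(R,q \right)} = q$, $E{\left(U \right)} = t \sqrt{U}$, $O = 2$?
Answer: $4 + \frac{16 \sqrt{6}}{3} \approx 17.064$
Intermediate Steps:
$E{\left(U \right)} = 5 \sqrt{U}$
$l{\left(R,q \right)} = \frac{q}{5}$
$L{\left(V \right)} = 4$ ($L{\left(V \right)} = 2 \cdot 2 = 4$)
$Q{\left(B,P \right)} = \frac{2}{\sqrt{P}}$ ($Q{\left(B,P \right)} = \frac{2}{\frac{1}{5} \cdot 5 \sqrt{P}} = \frac{2}{\sqrt{P}}$)
$L{\left(0 \right)} + 16 Q{\left(\sqrt{4 - 2},6 \right)} = 4 + 16 \frac{2}{\sqrt{6}} = 4 + 16 \cdot 2 \frac{\sqrt{6}}{6} = 4 + 16 \frac{\sqrt{6}}{3} = 4 + \frac{16 \sqrt{6}}{3}$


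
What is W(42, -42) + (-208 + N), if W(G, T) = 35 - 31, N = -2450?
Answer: -2654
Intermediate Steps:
W(G, T) = 4
W(42, -42) + (-208 + N) = 4 + (-208 - 2450) = 4 - 2658 = -2654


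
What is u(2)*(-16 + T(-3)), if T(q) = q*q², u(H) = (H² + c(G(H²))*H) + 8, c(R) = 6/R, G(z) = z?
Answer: -645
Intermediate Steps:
u(H) = 8 + H² + 6/H (u(H) = (H² + (6/(H²))*H) + 8 = (H² + (6/H²)*H) + 8 = (H² + 6/H) + 8 = 8 + H² + 6/H)
T(q) = q³
u(2)*(-16 + T(-3)) = (8 + 2² + 6/2)*(-16 + (-3)³) = (8 + 4 + 6*(½))*(-16 - 27) = (8 + 4 + 3)*(-43) = 15*(-43) = -645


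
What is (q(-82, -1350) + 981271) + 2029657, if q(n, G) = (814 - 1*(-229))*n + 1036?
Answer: 2926438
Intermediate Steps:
q(n, G) = 1036 + 1043*n (q(n, G) = (814 + 229)*n + 1036 = 1043*n + 1036 = 1036 + 1043*n)
(q(-82, -1350) + 981271) + 2029657 = ((1036 + 1043*(-82)) + 981271) + 2029657 = ((1036 - 85526) + 981271) + 2029657 = (-84490 + 981271) + 2029657 = 896781 + 2029657 = 2926438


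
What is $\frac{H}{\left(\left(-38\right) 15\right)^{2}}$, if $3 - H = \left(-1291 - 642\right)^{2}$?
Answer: $- \frac{1868243}{162450} \approx -11.5$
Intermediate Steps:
$H = -3736486$ ($H = 3 - \left(-1291 - 642\right)^{2} = 3 - \left(-1933\right)^{2} = 3 - 3736489 = -3736486$)
$\frac{H}{\left(\left(-38\right) 15\right)^{2}} = - \frac{3736486}{\left(\left(-38\right) 15\right)^{2}} = - \frac{3736486}{\left(-570\right)^{2}} = - \frac{3736486}{324900} = \left(-3736486\right) \frac{1}{324900} = - \frac{1868243}{162450}$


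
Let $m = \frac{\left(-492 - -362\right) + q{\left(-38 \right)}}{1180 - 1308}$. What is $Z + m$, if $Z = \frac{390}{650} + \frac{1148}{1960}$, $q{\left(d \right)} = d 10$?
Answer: $\frac{11581}{2240} \approx 5.1701$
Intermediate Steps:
$q{\left(d \right)} = 10 d$
$m = \frac{255}{64}$ ($m = \frac{\left(-492 - -362\right) + 10 \left(-38\right)}{1180 - 1308} = \frac{\left(-492 + 362\right) - 380}{-128} = \left(-130 - 380\right) \left(- \frac{1}{128}\right) = \left(-510\right) \left(- \frac{1}{128}\right) = \frac{255}{64} \approx 3.9844$)
$Z = \frac{83}{70}$ ($Z = 390 \cdot \frac{1}{650} + 1148 \cdot \frac{1}{1960} = \frac{3}{5} + \frac{41}{70} = \frac{83}{70} \approx 1.1857$)
$Z + m = \frac{83}{70} + \frac{255}{64} = \frac{11581}{2240}$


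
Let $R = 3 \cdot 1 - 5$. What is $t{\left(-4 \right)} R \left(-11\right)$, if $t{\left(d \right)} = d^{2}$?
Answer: $352$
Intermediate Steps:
$R = -2$ ($R = 3 - 5 = -2$)
$t{\left(-4 \right)} R \left(-11\right) = \left(-4\right)^{2} \left(-2\right) \left(-11\right) = 16 \left(-2\right) \left(-11\right) = \left(-32\right) \left(-11\right) = 352$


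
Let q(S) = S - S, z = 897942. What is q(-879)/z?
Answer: 0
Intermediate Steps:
q(S) = 0
q(-879)/z = 0/897942 = 0*(1/897942) = 0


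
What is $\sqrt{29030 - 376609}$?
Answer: $i \sqrt{347579} \approx 589.56 i$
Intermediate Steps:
$\sqrt{29030 - 376609} = \sqrt{-347579} = i \sqrt{347579}$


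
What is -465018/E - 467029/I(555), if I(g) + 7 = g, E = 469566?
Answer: -36592628213/42887028 ≈ -853.23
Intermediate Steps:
I(g) = -7 + g
-465018/E - 467029/I(555) = -465018/469566 - 467029/(-7 + 555) = -465018*1/469566 - 467029/548 = -77503/78261 - 467029*1/548 = -77503/78261 - 467029/548 = -36592628213/42887028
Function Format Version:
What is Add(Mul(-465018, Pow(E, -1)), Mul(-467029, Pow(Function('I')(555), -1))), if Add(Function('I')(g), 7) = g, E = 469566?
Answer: Rational(-36592628213, 42887028) ≈ -853.23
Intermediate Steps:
Function('I')(g) = Add(-7, g)
Add(Mul(-465018, Pow(E, -1)), Mul(-467029, Pow(Function('I')(555), -1))) = Add(Mul(-465018, Pow(469566, -1)), Mul(-467029, Pow(Add(-7, 555), -1))) = Add(Mul(-465018, Rational(1, 469566)), Mul(-467029, Pow(548, -1))) = Add(Rational(-77503, 78261), Mul(-467029, Rational(1, 548))) = Add(Rational(-77503, 78261), Rational(-467029, 548)) = Rational(-36592628213, 42887028)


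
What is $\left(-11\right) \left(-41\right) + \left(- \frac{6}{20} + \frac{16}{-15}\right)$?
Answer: $\frac{13489}{30} \approx 449.63$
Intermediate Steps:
$\left(-11\right) \left(-41\right) + \left(- \frac{6}{20} + \frac{16}{-15}\right) = 451 + \left(\left(-6\right) \frac{1}{20} + 16 \left(- \frac{1}{15}\right)\right) = 451 - \frac{41}{30} = \frac{13489}{30}$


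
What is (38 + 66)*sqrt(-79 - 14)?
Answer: 104*I*sqrt(93) ≈ 1002.9*I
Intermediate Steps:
(38 + 66)*sqrt(-79 - 14) = 104*sqrt(-93) = 104*(I*sqrt(93)) = 104*I*sqrt(93)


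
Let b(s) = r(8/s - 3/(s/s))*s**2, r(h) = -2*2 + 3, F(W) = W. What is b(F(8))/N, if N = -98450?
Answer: 32/49225 ≈ 0.00065008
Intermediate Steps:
r(h) = -1 (r(h) = -4 + 3 = -1)
b(s) = -s**2
b(F(8))/N = -1*8**2/(-98450) = -1*64*(-1/98450) = -64*(-1/98450) = 32/49225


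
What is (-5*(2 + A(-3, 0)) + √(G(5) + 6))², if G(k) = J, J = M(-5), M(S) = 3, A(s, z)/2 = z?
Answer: 49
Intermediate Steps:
A(s, z) = 2*z
J = 3
G(k) = 3
(-5*(2 + A(-3, 0)) + √(G(5) + 6))² = (-5*(2 + 2*0) + √(3 + 6))² = (-5*(2 + 0) + √9)² = (-5*2 + 3)² = (-10 + 3)² = (-7)² = 49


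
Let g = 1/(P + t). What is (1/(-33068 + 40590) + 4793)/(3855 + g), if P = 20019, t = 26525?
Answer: 839024182584/674825402081 ≈ 1.2433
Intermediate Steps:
g = 1/46544 (g = 1/(20019 + 26525) = 1/46544 ≈ 2.1485e-5)
(1/(-33068 + 40590) + 4793)/(3855 + g) = (1/(-33068 + 40590) + 4793)/(3855 + 1/46544) = (1/7522 + 4793)/(179427121/46544) = (1/7522 + 4793)*(46544/179427121) = (36052947/7522)*(46544/179427121) = 839024182584/674825402081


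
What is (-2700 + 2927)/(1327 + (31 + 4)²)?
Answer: 227/2552 ≈ 0.088950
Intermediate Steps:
(-2700 + 2927)/(1327 + (31 + 4)²) = 227/(1327 + 35²) = 227/(1327 + 1225) = 227/2552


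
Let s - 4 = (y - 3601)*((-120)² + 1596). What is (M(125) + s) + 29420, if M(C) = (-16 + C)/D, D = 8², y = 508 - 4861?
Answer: -8140976531/64 ≈ -1.2720e+8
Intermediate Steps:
y = -4353
D = 64
s = -127232180 (s = 4 + (-4353 - 3601)*((-120)² + 1596) = 4 - 7954*(14400 + 1596) = 4 - 7954*15996 = 4 - 127232184 = -127232180)
M(C) = -¼ + C/64 (M(C) = (-16 + C)/64 = (-16 + C)*(1/64) = -¼ + C/64)
(M(125) + s) + 29420 = ((-¼ + (1/64)*125) - 127232180) + 29420 = ((-¼ + 125/64) - 127232180) + 29420 = (109/64 - 127232180) + 29420 = -8142859411/64 + 29420 = -8140976531/64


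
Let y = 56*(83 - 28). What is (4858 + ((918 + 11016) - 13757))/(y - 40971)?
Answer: -3035/37891 ≈ -0.080098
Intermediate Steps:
y = 3080 (y = 56*55 = 3080)
(4858 + ((918 + 11016) - 13757))/(y - 40971) = (4858 + ((918 + 11016) - 13757))/(3080 - 40971) = (4858 + (11934 - 13757))/(-37891) = (4858 - 1823)*(-1/37891) = 3035*(-1/37891) = -3035/37891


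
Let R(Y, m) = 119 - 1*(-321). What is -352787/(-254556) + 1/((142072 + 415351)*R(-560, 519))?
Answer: 21631674732749/15608490610680 ≈ 1.3859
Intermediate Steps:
R(Y, m) = 440 (R(Y, m) = 119 + 321 = 440)
-352787/(-254556) + 1/((142072 + 415351)*R(-560, 519)) = -352787/(-254556) + 1/((142072 + 415351)*440) = -352787*(-1/254556) + (1/440)/557423 = 352787/254556 + (1/557423)*(1/440) = 352787/254556 + 1/245266120 = 21631674732749/15608490610680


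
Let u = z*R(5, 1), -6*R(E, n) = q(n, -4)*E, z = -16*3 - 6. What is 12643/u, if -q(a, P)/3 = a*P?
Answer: 12643/540 ≈ 23.413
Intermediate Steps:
z = -54 (z = -48 - 6 = -54)
q(a, P) = -3*P*a (q(a, P) = -3*a*P = -3*P*a)
R(E, n) = -2*E*n (R(E, n) = -(-3*(-4)*n)*E/6 = -12*n*E/6 = -2*E*n)
u = 540 (u = -(-108)*5 = -54*(-10) = 540)
12643/u = 12643/540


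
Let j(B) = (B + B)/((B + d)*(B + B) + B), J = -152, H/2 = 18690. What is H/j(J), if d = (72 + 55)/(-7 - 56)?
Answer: -17215270/3 ≈ -5.7384e+6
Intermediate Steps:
H = 37380 (H = 2*18690 = 37380)
d = -127/63 (d = 127/(-63) = 127*(-1/63) = -127/63 ≈ -2.0159)
j(B) = 2*B/(B + 2*B*(-127/63 + B)) (j(B) = (B + B)/((B - 127/63)*(B + B) + B) = (2*B)/((-127/63 + B)*(2*B) + B) = (2*B)/(2*B*(-127/63 + B) + B) = (2*B)/(B + 2*B*(-127/63 + B)) = 2*B/(B + 2*B*(-127/63 + B)))
H/j(J) = 37380/((126/(-191 + 126*(-152)))) = 37380/((126/(-191 - 19152))) = 37380/((126/(-19343))) = 37380/((126*(-1/19343))) = 37380/(-126/19343) = 37380*(-19343/126) = -17215270/3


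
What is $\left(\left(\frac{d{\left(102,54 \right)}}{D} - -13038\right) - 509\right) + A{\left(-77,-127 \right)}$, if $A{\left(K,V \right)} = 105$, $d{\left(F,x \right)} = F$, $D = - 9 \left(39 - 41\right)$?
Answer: $\frac{37919}{3} \approx 12640.0$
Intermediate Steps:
$D = 18$ ($D = \left(-9\right) \left(-2\right) = 18$)
$\left(\left(\frac{d{\left(102,54 \right)}}{D} - -13038\right) - 509\right) + A{\left(-77,-127 \right)} = \left(\left(\frac{102}{18} - -13038\right) - 509\right) + 105 = \left(\left(102 \cdot \frac{1}{18} + 13038\right) - 509\right) + 105 = \left(\left(\frac{17}{3} + 13038\right) - 509\right) + 105 = \left(\frac{39131}{3} - 509\right) + 105 = \frac{37604}{3} + 105 = \frac{37919}{3}$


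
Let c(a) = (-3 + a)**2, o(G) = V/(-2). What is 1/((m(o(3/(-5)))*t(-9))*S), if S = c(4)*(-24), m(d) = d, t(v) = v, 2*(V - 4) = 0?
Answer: -1/432 ≈ -0.0023148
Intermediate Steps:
V = 4 (V = 4 + (1/2)*0 = 4 + 0 = 4)
o(G) = -2 (o(G) = 4/(-2) = 4*(-1/2) = -2)
S = -24 (S = (-3 + 4)**2*(-24) = 1**2*(-24) = 1*(-24) = -24)
1/((m(o(3/(-5)))*t(-9))*S) = 1/(-2*(-9)*(-24)) = 1/(18*(-24)) = 1/(-432) = -1/432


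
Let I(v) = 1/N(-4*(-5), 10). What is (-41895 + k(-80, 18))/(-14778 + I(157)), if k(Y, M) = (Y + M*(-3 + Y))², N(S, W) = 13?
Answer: -31662553/192113 ≈ -164.81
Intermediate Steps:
I(v) = 1/13
(-41895 + k(-80, 18))/(-14778 + I(157)) = (-41895 + (-80 - 3*18 + 18*(-80))²)/(-14778 + 1/13) = (-41895 + (-80 - 54 - 1440)²)/(-192113/13) = (-41895 + (-1574)²)*(-13/192113) = (-41895 + 2477476)*(-13/192113) = 2435581*(-13/192113) = -31662553/192113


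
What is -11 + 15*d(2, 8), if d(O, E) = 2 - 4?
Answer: -41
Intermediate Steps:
d(O, E) = -2
-11 + 15*d(2, 8) = -11 + 15*(-2) = -11 - 30 = -41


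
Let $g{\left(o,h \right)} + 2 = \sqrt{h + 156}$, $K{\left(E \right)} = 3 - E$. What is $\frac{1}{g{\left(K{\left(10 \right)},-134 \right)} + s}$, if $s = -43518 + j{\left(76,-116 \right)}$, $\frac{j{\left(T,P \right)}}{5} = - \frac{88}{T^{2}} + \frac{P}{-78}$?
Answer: $- \frac{34499996070150}{1501185901213450417} - \frac{792872964 \sqrt{22}}{1501185901213450417} \approx -2.2984 \cdot 10^{-5}$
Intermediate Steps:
$j{\left(T,P \right)} = - \frac{440}{T^{2}} - \frac{5 P}{78}$ ($j{\left(T,P \right)} = 5 \left(- \frac{88}{T^{2}} + \frac{P}{-78}\right) = 5 \left(- \frac{88}{T^{2}} + P \left(- \frac{1}{78}\right)\right) = 5 \left(- \frac{88}{T^{2}} - \frac{P}{78}\right) = - \frac{440}{T^{2}} - \frac{5 P}{78}$)
$g{\left(o,h \right)} = -2 + \sqrt{156 + h}$ ($g{\left(o,h \right)} = -2 + \sqrt{h + 156} = -2 + \sqrt{156 + h}$)
$s = - \frac{1225172609}{28158}$ ($s = -43518 - \left(- \frac{290}{39} + \frac{440}{5776}\right) = -43518 + \left(\left(-440\right) \frac{1}{5776} + \frac{290}{39}\right) = -43518 + \left(- \frac{55}{722} + \frac{290}{39}\right) = -43518 + \frac{207235}{28158} = - \frac{1225172609}{28158} \approx -43511.0$)
$\frac{1}{g{\left(K{\left(10 \right)},-134 \right)} + s} = \frac{1}{\left(-2 + \sqrt{156 - 134}\right) - \frac{1225172609}{28158}} = \frac{1}{\left(-2 + \sqrt{22}\right) - \frac{1225172609}{28158}} = \frac{1}{- \frac{1225228925}{28158} + \sqrt{22}}$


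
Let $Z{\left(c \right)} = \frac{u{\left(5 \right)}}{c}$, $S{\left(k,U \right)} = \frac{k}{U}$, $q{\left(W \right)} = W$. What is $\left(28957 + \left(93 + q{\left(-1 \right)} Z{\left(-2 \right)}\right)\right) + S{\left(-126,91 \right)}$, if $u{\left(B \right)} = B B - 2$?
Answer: $\frac{755563}{26} \approx 29060.0$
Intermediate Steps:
$u{\left(B \right)} = -2 + B^{2}$ ($u{\left(B \right)} = B^{2} - 2 = -2 + B^{2}$)
$Z{\left(c \right)} = \frac{23}{c}$ ($Z{\left(c \right)} = \frac{-2 + 5^{2}}{c} = \frac{-2 + 25}{c} = \frac{23}{c}$)
$\left(28957 + \left(93 + q{\left(-1 \right)} Z{\left(-2 \right)}\right)\right) + S{\left(-126,91 \right)} = \left(28957 + \left(93 - \frac{23}{-2}\right)\right) - \frac{126}{91} = \left(28957 + \left(93 - 23 \left(- \frac{1}{2}\right)\right)\right) - \frac{18}{13} = \left(28957 + \left(93 - - \frac{23}{2}\right)\right) - \frac{18}{13} = \left(28957 + \left(93 + \frac{23}{2}\right)\right) - \frac{18}{13} = \left(28957 + \frac{209}{2}\right) - \frac{18}{13} = \frac{58123}{2} - \frac{18}{13} = \frac{755563}{26}$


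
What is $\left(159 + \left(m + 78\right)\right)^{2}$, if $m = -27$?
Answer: $44100$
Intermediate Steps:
$\left(159 + \left(m + 78\right)\right)^{2} = \left(159 + \left(-27 + 78\right)\right)^{2} = \left(159 + 51\right)^{2} = 210^{2} = 44100$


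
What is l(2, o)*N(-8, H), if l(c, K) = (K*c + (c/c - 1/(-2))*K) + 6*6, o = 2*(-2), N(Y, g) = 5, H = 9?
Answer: 110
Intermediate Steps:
o = -4
l(c, K) = 36 + 3*K/2 + K*c (l(c, K) = (K*c + (1 - 1*(-½))*K) + 36 = (K*c + (1 + ½)*K) + 36 = (K*c + 3*K/2) + 36 = (3*K/2 + K*c) + 36 = 36 + 3*K/2 + K*c)
l(2, o)*N(-8, H) = (36 + (3/2)*(-4) - 4*2)*5 = (36 - 6 - 8)*5 = 22*5 = 110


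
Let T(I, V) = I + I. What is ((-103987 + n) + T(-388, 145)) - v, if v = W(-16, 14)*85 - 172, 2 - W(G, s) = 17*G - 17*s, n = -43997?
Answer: -192108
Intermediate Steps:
T(I, V) = 2*I
W(G, s) = 2 - 17*G + 17*s (W(G, s) = 2 - (17*G - 17*s) = 2 - (-17*s + 17*G) = 2 + (-17*G + 17*s) = 2 - 17*G + 17*s)
v = 43348 (v = (2 - 17*(-16) + 17*14)*85 - 172 = (2 + 272 + 238)*85 - 172 = 512*85 - 172 = 43520 - 172 = 43348)
((-103987 + n) + T(-388, 145)) - v = ((-103987 - 43997) + 2*(-388)) - 1*43348 = (-147984 - 776) - 43348 = -148760 - 43348 = -192108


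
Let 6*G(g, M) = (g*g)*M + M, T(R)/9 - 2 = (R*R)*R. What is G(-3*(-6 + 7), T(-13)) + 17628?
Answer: -15297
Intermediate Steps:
T(R) = 18 + 9*R³ (T(R) = 18 + 9*((R*R)*R) = 18 + 9*(R²*R) = 18 + 9*R³)
G(g, M) = M/6 + M*g²/6 (G(g, M) = ((g*g)*M + M)/6 = (g²*M + M)/6 = (M*g² + M)/6 = (M + M*g²)/6 = M/6 + M*g²/6)
G(-3*(-6 + 7), T(-13)) + 17628 = (18 + 9*(-13)³)*(1 + (-3*(-6 + 7))²)/6 + 17628 = (18 + 9*(-2197))*(1 + (-3*1)²)/6 + 17628 = (18 - 19773)*(1 + (-3)²)/6 + 17628 = (⅙)*(-19755)*(1 + 9) + 17628 = (⅙)*(-19755)*10 + 17628 = -32925 + 17628 = -15297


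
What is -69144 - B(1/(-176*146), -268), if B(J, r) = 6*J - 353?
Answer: -883826765/12848 ≈ -68791.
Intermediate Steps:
B(J, r) = -353 + 6*J
-69144 - B(1/(-176*146), -268) = -69144 - (-353 + 6*(1/(-176*146))) = -69144 - (-353 + 6*(-1/176*1/146)) = -69144 - (-353 + 6*(-1/25696)) = -69144 - (-353 - 3/12848) = -69144 - 1*(-4535347/12848) = -69144 + 4535347/12848 = -883826765/12848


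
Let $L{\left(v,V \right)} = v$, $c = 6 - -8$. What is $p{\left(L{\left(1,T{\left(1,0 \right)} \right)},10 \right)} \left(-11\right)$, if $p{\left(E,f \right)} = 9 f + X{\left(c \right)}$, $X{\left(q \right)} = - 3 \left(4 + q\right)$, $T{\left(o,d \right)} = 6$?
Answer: $-396$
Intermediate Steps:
$c = 14$ ($c = 6 + 8 = 14$)
$X{\left(q \right)} = -12 - 3 q$
$p{\left(E,f \right)} = -54 + 9 f$ ($p{\left(E,f \right)} = 9 f - 54 = -54 + 9 f$)
$p{\left(L{\left(1,T{\left(1,0 \right)} \right)},10 \right)} \left(-11\right) = \left(-54 + 9 \cdot 10\right) \left(-11\right) = \left(-54 + 90\right) \left(-11\right) = 36 \left(-11\right) = -396$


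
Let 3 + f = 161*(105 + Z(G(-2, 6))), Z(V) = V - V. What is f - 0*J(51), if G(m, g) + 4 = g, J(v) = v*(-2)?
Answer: 16902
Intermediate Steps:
J(v) = -2*v
G(m, g) = -4 + g
Z(V) = 0
f = 16902 (f = -3 + 161*(105 + 0) = -3 + 161*105 = -3 + 16905 = 16902)
f - 0*J(51) = 16902 - 0*(-2*51) = 16902 - 0*(-102) = 16902 - 1*0 = 16902 + 0 = 16902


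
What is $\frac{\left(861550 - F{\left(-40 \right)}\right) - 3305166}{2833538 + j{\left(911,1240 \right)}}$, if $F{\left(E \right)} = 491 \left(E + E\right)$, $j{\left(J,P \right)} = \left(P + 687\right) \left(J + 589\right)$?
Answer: $- \frac{1202168}{2862019} \approx -0.42004$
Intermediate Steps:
$j{\left(J,P \right)} = \left(589 + J\right) \left(687 + P\right)$ ($j{\left(J,P \right)} = \left(687 + P\right) \left(589 + J\right) = \left(589 + J\right) \left(687 + P\right)$)
$F{\left(E \right)} = 982 E$ ($F{\left(E \right)} = 491 \cdot 2 E = 982 E$)
$\frac{\left(861550 - F{\left(-40 \right)}\right) - 3305166}{2833538 + j{\left(911,1240 \right)}} = \frac{\left(861550 - 982 \left(-40\right)\right) - 3305166}{2833538 + \left(404643 + 589 \cdot 1240 + 687 \cdot 911 + 911 \cdot 1240\right)} = \frac{\left(861550 - -39280\right) - 3305166}{2833538 + \left(404643 + 730360 + 625857 + 1129640\right)} = \frac{\left(861550 + 39280\right) - 3305166}{2833538 + 2890500} = \frac{900830 - 3305166}{5724038} = \left(-2404336\right) \frac{1}{5724038} = - \frac{1202168}{2862019}$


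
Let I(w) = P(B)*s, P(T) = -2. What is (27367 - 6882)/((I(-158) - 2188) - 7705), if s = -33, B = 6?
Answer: -20485/9827 ≈ -2.0846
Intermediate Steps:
I(w) = 66 (I(w) = -2*(-33) = 66)
(27367 - 6882)/((I(-158) - 2188) - 7705) = (27367 - 6882)/((66 - 2188) - 7705) = 20485/(-2122 - 7705) = 20485/(-9827) = 20485*(-1/9827) = -20485/9827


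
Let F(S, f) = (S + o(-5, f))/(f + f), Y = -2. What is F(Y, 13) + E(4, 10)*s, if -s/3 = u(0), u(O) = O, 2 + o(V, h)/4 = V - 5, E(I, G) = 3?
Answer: -25/13 ≈ -1.9231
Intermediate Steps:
o(V, h) = -28 + 4*V (o(V, h) = -8 + 4*(V - 5) = -8 + 4*(-5 + V) = -8 + (-20 + 4*V) = -28 + 4*V)
s = 0 (s = -3*0 = 0)
F(S, f) = (-48 + S)/(2*f) (F(S, f) = (S + (-28 + 4*(-5)))/(f + f) = (S + (-28 - 20))/((2*f)) = (S - 48)*(1/(2*f)) = (-48 + S)*(1/(2*f)) = (-48 + S)/(2*f))
F(Y, 13) + E(4, 10)*s = (½)*(-48 - 2)/13 + 3*0 = (½)*(1/13)*(-50) + 0 = -25/13 + 0 = -25/13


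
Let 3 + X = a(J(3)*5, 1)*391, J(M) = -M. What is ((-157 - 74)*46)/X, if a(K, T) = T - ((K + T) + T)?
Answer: -10626/5471 ≈ -1.9422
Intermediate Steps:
a(K, T) = -K - T (a(K, T) = T - (K + 2*T) = T + (-K - 2*T) = -K - T)
X = 5471 (X = -3 + (-(-1*3)*5 - 1*1)*391 = -3 + (-(-3)*5 - 1)*391 = -3 + (-1*(-15) - 1)*391 = -3 + (15 - 1)*391 = -3 + 14*391 = -3 + 5474 = 5471)
((-157 - 74)*46)/X = ((-157 - 74)*46)/5471 = -231*46*(1/5471) = -10626*1/5471 = -10626/5471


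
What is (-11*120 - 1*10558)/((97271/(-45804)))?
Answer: 544059912/97271 ≈ 5593.2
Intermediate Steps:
(-11*120 - 1*10558)/((97271/(-45804))) = (-1320 - 10558)/((97271*(-1/45804))) = -11878/(-97271/45804) = -11878*(-45804/97271) = 544059912/97271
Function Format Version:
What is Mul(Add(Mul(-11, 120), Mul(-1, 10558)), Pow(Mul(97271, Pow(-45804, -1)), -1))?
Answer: Rational(544059912, 97271) ≈ 5593.2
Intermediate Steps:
Mul(Add(Mul(-11, 120), Mul(-1, 10558)), Pow(Mul(97271, Pow(-45804, -1)), -1)) = Mul(Add(-1320, -10558), Pow(Mul(97271, Rational(-1, 45804)), -1)) = Mul(-11878, Pow(Rational(-97271, 45804), -1)) = Mul(-11878, Rational(-45804, 97271)) = Rational(544059912, 97271)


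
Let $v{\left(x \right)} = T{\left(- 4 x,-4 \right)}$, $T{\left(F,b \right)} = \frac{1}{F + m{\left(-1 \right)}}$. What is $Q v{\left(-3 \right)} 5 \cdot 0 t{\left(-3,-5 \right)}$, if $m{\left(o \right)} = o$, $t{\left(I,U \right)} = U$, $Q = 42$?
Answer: $0$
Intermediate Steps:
$T{\left(F,b \right)} = \frac{1}{-1 + F}$ ($T{\left(F,b \right)} = \frac{1}{F - 1} = \frac{1}{-1 + F}$)
$v{\left(x \right)} = \frac{1}{-1 - 4 x}$
$Q v{\left(-3 \right)} 5 \cdot 0 t{\left(-3,-5 \right)} = 42 \left(- \frac{1}{1 + 4 \left(-3\right)}\right) 5 \cdot 0 \left(-5\right) = 42 \left(- \frac{1}{1 - 12}\right) 0 \left(-5\right) = 42 \left(- \frac{1}{-11}\right) 0 = 42 \left(\left(-1\right) \left(- \frac{1}{11}\right)\right) 0 = 42 \cdot \frac{1}{11} \cdot 0 = \frac{42}{11} \cdot 0 = 0$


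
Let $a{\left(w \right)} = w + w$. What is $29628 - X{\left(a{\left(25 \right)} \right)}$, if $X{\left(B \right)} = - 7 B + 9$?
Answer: $29969$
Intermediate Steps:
$a{\left(w \right)} = 2 w$
$X{\left(B \right)} = 9 - 7 B$
$29628 - X{\left(a{\left(25 \right)} \right)} = 29628 - \left(9 - 7 \cdot 2 \cdot 25\right) = 29628 - \left(9 - 350\right) = 29628 - -341 = 29628 + 341 = 29969$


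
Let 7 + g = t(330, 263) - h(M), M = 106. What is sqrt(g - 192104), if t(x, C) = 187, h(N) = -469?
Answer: 59*I*sqrt(55) ≈ 437.56*I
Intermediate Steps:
g = 649 (g = -7 + (187 - 1*(-469)) = -7 + (187 + 469) = -7 + 656 = 649)
sqrt(g - 192104) = sqrt(649 - 192104) = sqrt(-191455) = 59*I*sqrt(55)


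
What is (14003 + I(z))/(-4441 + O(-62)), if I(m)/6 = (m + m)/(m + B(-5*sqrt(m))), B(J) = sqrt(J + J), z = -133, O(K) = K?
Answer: (-98105 + 737*sqrt(10)*133**(1/4)*sqrt(-I))/(237*(133 + sqrt(10)*133**(1/4)*(-I)**(5/2))) ≈ -3.1125 + 0.00017051*I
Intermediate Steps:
B(J) = sqrt(2)*sqrt(J) (B(J) = sqrt(2*J) = sqrt(2)*sqrt(J))
I(m) = 12*m/(m + sqrt(10)*sqrt(-sqrt(m))) (I(m) = 6*((m + m)/(m + sqrt(2)*sqrt(-5*sqrt(m)))) = 6*((2*m)/(m + sqrt(2)*(sqrt(5)*sqrt(-sqrt(m))))) = 6*((2*m)/(m + sqrt(10)*sqrt(-sqrt(m)))) = 6*(2*m/(m + sqrt(10)*sqrt(-sqrt(m)))) = 12*m/(m + sqrt(10)*sqrt(-sqrt(m))))
(14003 + I(z))/(-4441 + O(-62)) = (14003 + 12*(-133)/(-133 + sqrt(10)*sqrt(-sqrt(-133))))/(-4441 - 62) = (14003 + 12*(-133)/(-133 + sqrt(10)*sqrt(-I*sqrt(133))))/(-4503) = (14003 + 12*(-133)/(-133 + sqrt(10)*sqrt(-I*sqrt(133))))*(-1/4503) = (14003 + 12*(-133)/(-133 + sqrt(10)*(133**(1/4)*sqrt(-I))))*(-1/4503) = (14003 + 12*(-133)/(-133 + sqrt(10)*133**(1/4)*sqrt(-I)))*(-1/4503) = (14003 - 1596/(-133 + sqrt(10)*133**(1/4)*sqrt(-I)))*(-1/4503) = -737/237 + 28/(79*(-133 + sqrt(10)*133**(1/4)*sqrt(-I)))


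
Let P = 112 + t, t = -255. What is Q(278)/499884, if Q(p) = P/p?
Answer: -13/12633432 ≈ -1.0290e-6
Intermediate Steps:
P = -143 (P = 112 - 255 = -143)
Q(p) = -143/p
Q(278)/499884 = -143/278/499884 = -143*1/278*(1/499884) = -143/278*1/499884 = -13/12633432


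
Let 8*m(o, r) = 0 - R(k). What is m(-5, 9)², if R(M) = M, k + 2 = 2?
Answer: 0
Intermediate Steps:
k = 0 (k = -2 + 2 = 0)
m(o, r) = 0 (m(o, r) = (0 - 1*0)/8 = (0 + 0)/8 = (⅛)*0 = 0)
m(-5, 9)² = 0² = 0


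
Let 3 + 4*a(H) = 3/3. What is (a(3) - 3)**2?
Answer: 49/4 ≈ 12.250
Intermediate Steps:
a(H) = -1/2 (a(H) = -3/4 + (3/3)/4 = -3/4 + (3*(1/3))/4 = -3/4 + (1/4)*1 = -3/4 + 1/4 = -1/2)
(a(3) - 3)**2 = (-1/2 - 3)**2 = (-7/2)**2 = 49/4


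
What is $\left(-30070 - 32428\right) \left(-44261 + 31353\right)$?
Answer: $806724184$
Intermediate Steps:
$\left(-30070 - 32428\right) \left(-44261 + 31353\right) = \left(-62498\right) \left(-12908\right) = 806724184$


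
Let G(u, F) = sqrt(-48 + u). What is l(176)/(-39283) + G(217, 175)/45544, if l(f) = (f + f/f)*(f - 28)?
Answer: -1192559945/1789104952 ≈ -0.66657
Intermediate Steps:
l(f) = (1 + f)*(-28 + f) (l(f) = (f + 1)*(-28 + f) = (1 + f)*(-28 + f))
l(176)/(-39283) + G(217, 175)/45544 = (-28 + 176**2 - 27*176)/(-39283) + sqrt(-48 + 217)/45544 = (-28 + 30976 - 4752)*(-1/39283) + sqrt(169)*(1/45544) = 26196*(-1/39283) + 13*(1/45544) = -26196/39283 + 13/45544 = -1192559945/1789104952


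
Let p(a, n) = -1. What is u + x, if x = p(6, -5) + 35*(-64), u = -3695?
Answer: -5936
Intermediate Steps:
x = -2241 (x = -1 + 35*(-64) = -1 - 2240 = -2241)
u + x = -3695 - 2241 = -5936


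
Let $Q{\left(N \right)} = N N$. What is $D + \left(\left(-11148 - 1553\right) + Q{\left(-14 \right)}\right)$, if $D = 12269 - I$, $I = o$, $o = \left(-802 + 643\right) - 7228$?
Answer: $7151$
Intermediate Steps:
$Q{\left(N \right)} = N^{2}$
$o = -7387$ ($o = -159 - 7228 = -7387$)
$I = -7387$
$D = 19656$ ($D = 12269 - -7387 = 12269 + 7387 = 19656$)
$D + \left(\left(-11148 - 1553\right) + Q{\left(-14 \right)}\right) = 19656 + \left(\left(-11148 - 1553\right) + \left(-14\right)^{2}\right) = 19656 + \left(-12701 + 196\right) = 19656 - 12505 = 7151$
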